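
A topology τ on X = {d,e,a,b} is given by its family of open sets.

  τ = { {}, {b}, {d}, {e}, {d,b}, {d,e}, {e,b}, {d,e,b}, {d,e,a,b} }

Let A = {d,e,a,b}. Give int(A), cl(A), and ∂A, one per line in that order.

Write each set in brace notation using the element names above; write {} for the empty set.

int(A) = {d,e,a,b}
cl(A)  = {d,e,a,b}
∂A     = {}

open subsets of A: {}, {e}, {b}, {d}, {d,e}, {e,b}, {d,b}, {d,e,b}, {d,e,a,b}; so int(A) = {d,e,a,b}
closure: X∖int(X∖A) = X∖{} = {d,e,a,b}
∂A = {d,e,a,b} minus {d,e,a,b} = {}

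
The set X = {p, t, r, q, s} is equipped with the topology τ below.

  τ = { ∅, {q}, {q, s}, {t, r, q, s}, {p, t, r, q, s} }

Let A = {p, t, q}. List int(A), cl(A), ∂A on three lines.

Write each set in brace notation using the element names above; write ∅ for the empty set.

interior: largest open inside A is {q} (from ∅, {q})
cl via duality: int({r, s}) = ∅, so X∖∅ = {p, t, r, q, s}
cl∖int = {p, t, r, s}

int(A) = {q}
cl(A)  = {p, t, r, q, s}
∂A     = {p, t, r, s}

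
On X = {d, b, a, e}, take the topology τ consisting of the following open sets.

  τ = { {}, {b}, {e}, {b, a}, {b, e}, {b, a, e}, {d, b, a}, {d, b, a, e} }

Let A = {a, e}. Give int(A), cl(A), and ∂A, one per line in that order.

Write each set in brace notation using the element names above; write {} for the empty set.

int(A) = {e}
cl(A)  = {d, a, e}
∂A     = {d, a}

opens ⊆ A: {}, {e}; union → int = {e}
complement {d, b}; its interior {b}; cl(A) = X∖{b} = {d, a, e}
boundary = {d, a, e} ∖ {e} = {d, a}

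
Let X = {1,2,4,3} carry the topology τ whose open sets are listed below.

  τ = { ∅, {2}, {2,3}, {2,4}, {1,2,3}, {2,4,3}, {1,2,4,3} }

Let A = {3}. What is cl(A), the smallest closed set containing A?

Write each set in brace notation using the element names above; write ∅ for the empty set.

closure: X∖int(X∖A) = X∖{2,4} = {1,3}

{1,3}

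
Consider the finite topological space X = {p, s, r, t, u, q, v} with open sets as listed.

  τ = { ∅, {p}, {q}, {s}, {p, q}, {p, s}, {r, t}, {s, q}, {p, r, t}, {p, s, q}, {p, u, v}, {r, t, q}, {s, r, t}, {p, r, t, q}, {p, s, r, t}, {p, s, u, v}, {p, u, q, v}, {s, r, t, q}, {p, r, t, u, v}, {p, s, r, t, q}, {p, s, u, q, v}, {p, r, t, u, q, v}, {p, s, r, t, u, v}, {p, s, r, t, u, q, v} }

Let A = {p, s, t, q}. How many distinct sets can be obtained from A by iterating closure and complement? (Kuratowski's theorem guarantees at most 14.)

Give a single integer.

cl via duality: int({r, u, v}) = ∅, so X∖∅ = {p, s, r, t, u, q, v}
Write k for closure, c for complement:
  1. A     = {p, s, t, q}
  2. kA    = {p, s, r, t, u, q, v}
  3. cA    = {r, u, v}
  4. ckA   = ∅
  5. kcA   = {r, t, u, v}
  6. ckcA  = {p, s, q}
  7. kckcA = {p, s, u, q, v}
  8. ckckcA = {r, t}
applying k or c yields no new set

8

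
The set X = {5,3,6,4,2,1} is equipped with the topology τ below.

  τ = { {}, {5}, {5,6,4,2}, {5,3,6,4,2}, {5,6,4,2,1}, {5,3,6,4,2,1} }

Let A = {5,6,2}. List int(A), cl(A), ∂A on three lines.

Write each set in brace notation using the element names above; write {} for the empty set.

int(A) = {5}
cl(A)  = {5,3,6,4,2,1}
∂A     = {3,6,4,2,1}

opens ⊆ A: {}, {5}; union → int = {5}
complement {3,4,1}; its interior {}; cl(A) = X∖{} = {5,3,6,4,2,1}
boundary = {5,3,6,4,2,1} ∖ {5} = {3,6,4,2,1}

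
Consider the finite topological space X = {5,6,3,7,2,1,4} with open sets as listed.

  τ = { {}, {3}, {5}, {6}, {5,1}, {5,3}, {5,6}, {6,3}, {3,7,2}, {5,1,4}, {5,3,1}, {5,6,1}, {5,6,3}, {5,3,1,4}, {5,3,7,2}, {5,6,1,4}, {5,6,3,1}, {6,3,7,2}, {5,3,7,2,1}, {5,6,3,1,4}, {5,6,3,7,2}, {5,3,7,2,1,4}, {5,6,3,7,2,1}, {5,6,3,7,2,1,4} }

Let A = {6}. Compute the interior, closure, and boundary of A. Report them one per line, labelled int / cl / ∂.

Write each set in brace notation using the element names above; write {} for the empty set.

U open, U⊆A: {}, {6}. int(A) = ⋃ = {6}
X∖A={5,3,7,2,1,4}, int(X∖A)={5,3,7,2,1,4}, hence cl(A)={6}
∂A: remove int from cl → {}

int(A) = {6}
cl(A)  = {6}
∂A     = {}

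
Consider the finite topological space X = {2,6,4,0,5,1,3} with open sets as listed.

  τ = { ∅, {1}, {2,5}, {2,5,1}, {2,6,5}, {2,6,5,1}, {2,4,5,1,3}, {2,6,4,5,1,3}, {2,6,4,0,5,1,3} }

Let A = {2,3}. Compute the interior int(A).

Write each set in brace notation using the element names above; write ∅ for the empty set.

U open, U⊆A: ∅. int(A) = ⋃ = ∅

∅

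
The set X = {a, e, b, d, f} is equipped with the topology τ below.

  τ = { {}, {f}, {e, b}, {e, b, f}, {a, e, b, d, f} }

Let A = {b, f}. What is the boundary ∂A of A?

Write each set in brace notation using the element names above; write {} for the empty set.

{a, e, b, d}

U open, U⊆A: {}, {f}. int(A) = ⋃ = {f}
X∖A={a, e, d}, int(X∖A)={}, hence cl(A)={a, e, b, d, f}
∂A: remove int from cl → {a, e, b, d}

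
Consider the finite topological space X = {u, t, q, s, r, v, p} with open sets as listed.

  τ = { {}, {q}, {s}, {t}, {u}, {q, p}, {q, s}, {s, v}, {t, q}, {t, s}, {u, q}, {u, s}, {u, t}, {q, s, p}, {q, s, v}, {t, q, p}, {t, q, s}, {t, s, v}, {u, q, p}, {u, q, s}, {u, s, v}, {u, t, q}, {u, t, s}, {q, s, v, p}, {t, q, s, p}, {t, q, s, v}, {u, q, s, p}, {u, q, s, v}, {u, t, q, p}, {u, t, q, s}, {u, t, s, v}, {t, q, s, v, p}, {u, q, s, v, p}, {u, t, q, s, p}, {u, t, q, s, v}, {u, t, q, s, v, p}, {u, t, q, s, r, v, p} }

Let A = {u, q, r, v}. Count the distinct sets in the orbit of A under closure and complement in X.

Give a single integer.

complement {t, s, p}; its interior {t, s}; cl(A) = X∖{t, s} = {u, q, r, v, p}
With k = closure, c = complement:
  1. A     = {u, q, r, v}
  2. kA    = {u, q, r, v, p}
  3. cA    = {t, s, p}
  4. ckA   = {t, s}
  5. kcA   = {t, s, r, v, p}
  6. kckA  = {t, s, r, v}
  7. ckcA  = {u, q}
  8. ckckA = {u, q, p}
  9. kckcA = {u, q, r, p}
  10. ckckcA = {t, s, v}
k, c of each give nothing new

10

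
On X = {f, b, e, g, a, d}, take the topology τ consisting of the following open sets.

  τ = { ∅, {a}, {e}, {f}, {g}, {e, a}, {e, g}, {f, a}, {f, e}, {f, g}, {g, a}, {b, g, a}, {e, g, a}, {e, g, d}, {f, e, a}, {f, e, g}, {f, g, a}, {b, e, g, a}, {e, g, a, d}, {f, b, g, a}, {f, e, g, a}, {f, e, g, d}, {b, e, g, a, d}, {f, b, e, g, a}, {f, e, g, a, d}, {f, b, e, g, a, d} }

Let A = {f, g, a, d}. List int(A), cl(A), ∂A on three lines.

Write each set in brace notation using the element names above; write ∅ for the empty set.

int(A) = {f, g, a}
cl(A)  = {f, b, g, a, d}
∂A     = {b, d}

U open, U⊆A: ∅, {f}, {a}, {g}, {f, a}, {f, g}, {g, a}, {f, g, a}. int(A) = ⋃ = {f, g, a}
X∖A={b, e}, int(X∖A)={e}, hence cl(A)={f, b, g, a, d}
∂A: remove int from cl → {b, d}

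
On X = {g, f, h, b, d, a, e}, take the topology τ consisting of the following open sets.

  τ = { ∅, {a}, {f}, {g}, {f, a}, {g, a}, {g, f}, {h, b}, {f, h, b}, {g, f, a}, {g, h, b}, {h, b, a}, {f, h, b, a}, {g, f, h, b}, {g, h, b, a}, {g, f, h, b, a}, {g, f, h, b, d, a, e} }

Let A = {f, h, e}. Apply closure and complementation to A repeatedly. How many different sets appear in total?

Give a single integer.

closure: X∖int(X∖A) = X∖{g, a} = {f, h, b, d, e}
Let k=closure and c=complement:
  1. A     = {f, h, e}
  2. kA    = {f, h, b, d, e}
  3. cA    = {g, b, d, a}
  4. ckA   = {g, a}
  5. kcA   = {g, h, b, d, a, e}
  6. kckA  = {g, d, a, e}
  7. ckcA  = {f}
  8. ckckA = {f, h, b}
  9. kckcA = {f, d, e}
  10. ckckcA = {g, h, b, a}
— saturated at 10

10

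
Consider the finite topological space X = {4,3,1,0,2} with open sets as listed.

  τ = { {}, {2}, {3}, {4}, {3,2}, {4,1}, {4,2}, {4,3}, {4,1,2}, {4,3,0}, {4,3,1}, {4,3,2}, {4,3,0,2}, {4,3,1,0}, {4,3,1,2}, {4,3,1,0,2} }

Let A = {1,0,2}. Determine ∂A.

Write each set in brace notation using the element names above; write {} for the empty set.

{1,0}

interior: largest open inside A is {2} (from {}, {2})
cl via duality: int({4,3}) = {4,3}, so X∖{4,3} = {1,0,2}
cl∖int = {1,0}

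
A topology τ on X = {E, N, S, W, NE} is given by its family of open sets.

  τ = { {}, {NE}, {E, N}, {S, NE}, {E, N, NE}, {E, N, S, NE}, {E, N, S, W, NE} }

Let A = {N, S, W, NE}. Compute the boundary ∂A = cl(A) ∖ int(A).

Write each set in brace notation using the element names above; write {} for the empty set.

{E, N, W}

interior: largest open inside A is {S, NE} (from {}, {NE}, {S, NE})
cl via duality: int({E}) = {}, so X∖{} = {E, N, S, W, NE}
cl∖int = {E, N, W}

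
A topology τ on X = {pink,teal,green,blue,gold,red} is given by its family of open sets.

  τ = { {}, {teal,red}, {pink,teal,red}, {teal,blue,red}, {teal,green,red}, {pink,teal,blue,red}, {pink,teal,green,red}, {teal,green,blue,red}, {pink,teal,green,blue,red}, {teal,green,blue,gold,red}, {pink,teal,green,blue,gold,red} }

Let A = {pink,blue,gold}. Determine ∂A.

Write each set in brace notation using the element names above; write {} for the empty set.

U open, U⊆A: {}. int(A) = ⋃ = {}
X∖A={teal,green,red}, int(X∖A)={teal,green,red}, hence cl(A)={pink,blue,gold}
∂A: remove int from cl → {pink,blue,gold}

{pink,blue,gold}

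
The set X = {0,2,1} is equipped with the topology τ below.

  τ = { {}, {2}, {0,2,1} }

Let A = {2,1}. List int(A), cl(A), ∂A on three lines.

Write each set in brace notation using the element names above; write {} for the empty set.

open subsets of A: {}, {2}; so int(A) = {2}
closure: X∖int(X∖A) = X∖{} = {0,2,1}
∂A = {0,2,1} minus {2} = {0,1}

int(A) = {2}
cl(A)  = {0,2,1}
∂A     = {0,1}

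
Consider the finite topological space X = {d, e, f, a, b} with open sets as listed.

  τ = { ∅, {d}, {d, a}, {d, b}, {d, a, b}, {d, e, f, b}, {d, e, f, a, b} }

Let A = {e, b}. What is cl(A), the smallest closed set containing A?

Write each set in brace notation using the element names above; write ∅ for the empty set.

{e, f, b}

complement {d, f, a}; its interior {d, a}; cl(A) = X∖{d, a} = {e, f, b}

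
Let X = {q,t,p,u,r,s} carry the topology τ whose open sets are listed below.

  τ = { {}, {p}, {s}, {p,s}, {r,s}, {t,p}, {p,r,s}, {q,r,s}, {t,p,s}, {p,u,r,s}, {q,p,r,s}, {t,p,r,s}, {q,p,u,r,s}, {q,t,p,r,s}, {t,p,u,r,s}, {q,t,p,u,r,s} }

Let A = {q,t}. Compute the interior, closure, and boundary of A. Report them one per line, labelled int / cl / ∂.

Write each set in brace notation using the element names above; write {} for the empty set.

int(A) = {}
cl(A)  = {q,t}
∂A     = {q,t}

interior: largest open inside A is {} (from {})
cl via duality: int({p,u,r,s}) = {p,u,r,s}, so X∖{p,u,r,s} = {q,t}
cl∖int = {q,t}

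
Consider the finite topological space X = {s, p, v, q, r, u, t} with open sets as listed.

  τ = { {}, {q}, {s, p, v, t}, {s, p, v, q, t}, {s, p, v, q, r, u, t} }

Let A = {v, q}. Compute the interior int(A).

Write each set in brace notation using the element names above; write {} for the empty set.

{q}

U open, U⊆A: {}, {q}. int(A) = ⋃ = {q}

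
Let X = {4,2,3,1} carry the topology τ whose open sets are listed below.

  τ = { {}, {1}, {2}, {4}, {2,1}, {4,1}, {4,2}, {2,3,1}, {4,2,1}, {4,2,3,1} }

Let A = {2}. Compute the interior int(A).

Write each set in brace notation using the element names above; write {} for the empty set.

interior: largest open inside A is {2} (from {}, {2})

{2}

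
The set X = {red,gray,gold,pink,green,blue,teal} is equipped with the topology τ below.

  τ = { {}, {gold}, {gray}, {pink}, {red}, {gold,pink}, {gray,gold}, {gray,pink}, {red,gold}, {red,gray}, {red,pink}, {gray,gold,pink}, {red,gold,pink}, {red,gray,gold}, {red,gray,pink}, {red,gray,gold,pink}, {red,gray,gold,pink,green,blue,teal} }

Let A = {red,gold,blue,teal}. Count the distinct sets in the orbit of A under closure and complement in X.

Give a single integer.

6

closure: X∖int(X∖A) = X∖{gray,pink} = {red,gold,green,blue,teal}
Let k=closure and c=complement:
  1. A     = {red,gold,blue,teal}
  2. kA    = {red,gold,green,blue,teal}
  3. cA    = {gray,pink,green}
  4. ckA   = {gray,pink}
  5. kcA   = {gray,pink,green,blue,teal}
  6. ckcA  = {red,gold}
— saturated at 6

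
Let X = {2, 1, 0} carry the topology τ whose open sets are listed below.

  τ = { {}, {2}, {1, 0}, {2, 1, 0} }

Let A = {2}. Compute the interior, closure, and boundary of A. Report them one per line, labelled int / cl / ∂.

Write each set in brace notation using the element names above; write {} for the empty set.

interior: largest open inside A is {2} (from {}, {2})
cl via duality: int({1, 0}) = {1, 0}, so X∖{1, 0} = {2}
cl∖int = {}

int(A) = {2}
cl(A)  = {2}
∂A     = {}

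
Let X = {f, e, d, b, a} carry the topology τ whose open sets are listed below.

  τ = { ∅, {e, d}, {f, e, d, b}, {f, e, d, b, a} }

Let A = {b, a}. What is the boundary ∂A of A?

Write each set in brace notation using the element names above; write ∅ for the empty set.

open subsets of A: ∅; so int(A) = ∅
closure: X∖int(X∖A) = X∖{e, d} = {f, b, a}
∂A = {f, b, a} minus ∅ = {f, b, a}

{f, b, a}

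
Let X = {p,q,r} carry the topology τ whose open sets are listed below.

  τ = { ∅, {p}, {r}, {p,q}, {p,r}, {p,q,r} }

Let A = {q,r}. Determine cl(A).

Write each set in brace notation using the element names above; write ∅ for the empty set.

X∖A={p}, int(X∖A)={p}, hence cl(A)={q,r}

{q,r}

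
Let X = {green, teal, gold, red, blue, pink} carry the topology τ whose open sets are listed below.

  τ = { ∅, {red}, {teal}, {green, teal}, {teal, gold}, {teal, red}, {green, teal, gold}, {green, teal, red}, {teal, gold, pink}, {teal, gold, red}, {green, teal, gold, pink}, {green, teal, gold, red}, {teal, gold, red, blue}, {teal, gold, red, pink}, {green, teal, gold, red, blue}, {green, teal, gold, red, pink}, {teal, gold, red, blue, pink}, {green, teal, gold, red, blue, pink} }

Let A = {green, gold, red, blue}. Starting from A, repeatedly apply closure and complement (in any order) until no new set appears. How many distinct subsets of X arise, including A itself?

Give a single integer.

X∖A={teal, pink}, int(X∖A)={teal}, hence cl(A)={green, gold, red, blue, pink}
Orbit (k=closure, c=complement):
  1. A     = {green, gold, red, blue}
  2. kA    = {green, gold, red, blue, pink}
  3. cA    = {teal, pink}
  4. ckA   = {teal}
  5. kcA   = {green, teal, gold, blue, pink}
  6. ckcA  = {red}
  7. kckcA = {red, blue}
  8. ckckcA = {green, teal, gold, pink}
(closed under both — stop)

8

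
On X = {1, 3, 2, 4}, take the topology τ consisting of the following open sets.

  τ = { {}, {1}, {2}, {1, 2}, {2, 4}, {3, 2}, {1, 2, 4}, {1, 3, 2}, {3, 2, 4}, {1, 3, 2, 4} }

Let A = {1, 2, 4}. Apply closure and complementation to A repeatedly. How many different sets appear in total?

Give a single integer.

closure: X∖int(X∖A) = X∖{} = {1, 3, 2, 4}
Let k=closure and c=complement:
  1. A     = {1, 2, 4}
  2. kA    = {1, 3, 2, 4}
  3. cA    = {3}
  4. ckA   = {}
— saturated at 4

4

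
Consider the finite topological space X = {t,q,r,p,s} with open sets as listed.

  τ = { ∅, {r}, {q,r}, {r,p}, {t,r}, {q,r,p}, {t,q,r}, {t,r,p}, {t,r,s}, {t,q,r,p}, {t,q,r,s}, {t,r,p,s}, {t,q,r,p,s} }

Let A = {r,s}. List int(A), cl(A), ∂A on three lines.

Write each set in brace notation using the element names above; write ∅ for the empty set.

int(A) = {r}
cl(A)  = {t,q,r,p,s}
∂A     = {t,q,p,s}

interior: largest open inside A is {r} (from ∅, {r})
cl via duality: int({t,q,p}) = ∅, so X∖∅ = {t,q,r,p,s}
cl∖int = {t,q,p,s}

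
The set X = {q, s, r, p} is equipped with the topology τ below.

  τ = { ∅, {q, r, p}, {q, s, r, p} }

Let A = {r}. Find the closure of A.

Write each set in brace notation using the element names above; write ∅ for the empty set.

{q, s, r, p}

complement {q, s, p}; its interior ∅; cl(A) = X∖∅ = {q, s, r, p}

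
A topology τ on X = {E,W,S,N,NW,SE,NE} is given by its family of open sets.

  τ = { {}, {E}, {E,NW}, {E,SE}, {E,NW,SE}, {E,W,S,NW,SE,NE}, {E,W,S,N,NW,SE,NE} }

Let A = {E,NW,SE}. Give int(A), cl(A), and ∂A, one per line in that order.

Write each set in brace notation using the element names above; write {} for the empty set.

int(A) = {E,NW,SE}
cl(A)  = {E,W,S,N,NW,SE,NE}
∂A     = {W,S,N,NE}

opens ⊆ A: {}, {E}, {E,SE}, {E,NW}, {E,NW,SE}; union → int = {E,NW,SE}
complement {W,S,N,NE}; its interior {}; cl(A) = X∖{} = {E,W,S,N,NW,SE,NE}
boundary = {E,W,S,N,NW,SE,NE} ∖ {E,NW,SE} = {W,S,N,NE}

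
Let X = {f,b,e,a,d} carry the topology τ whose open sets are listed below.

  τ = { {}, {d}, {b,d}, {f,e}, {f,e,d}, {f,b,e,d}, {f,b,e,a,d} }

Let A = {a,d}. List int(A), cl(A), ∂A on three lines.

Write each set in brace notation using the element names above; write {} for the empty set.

int(A) = {d}
cl(A)  = {b,a,d}
∂A     = {b,a}

U open, U⊆A: {}, {d}. int(A) = ⋃ = {d}
X∖A={f,b,e}, int(X∖A)={f,e}, hence cl(A)={b,a,d}
∂A: remove int from cl → {b,a}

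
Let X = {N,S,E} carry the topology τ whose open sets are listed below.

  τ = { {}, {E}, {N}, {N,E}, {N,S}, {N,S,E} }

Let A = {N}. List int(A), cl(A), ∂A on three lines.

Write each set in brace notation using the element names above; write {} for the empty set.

U open, U⊆A: {}, {N}. int(A) = ⋃ = {N}
X∖A={S,E}, int(X∖A)={E}, hence cl(A)={N,S}
∂A: remove int from cl → {S}

int(A) = {N}
cl(A)  = {N,S}
∂A     = {S}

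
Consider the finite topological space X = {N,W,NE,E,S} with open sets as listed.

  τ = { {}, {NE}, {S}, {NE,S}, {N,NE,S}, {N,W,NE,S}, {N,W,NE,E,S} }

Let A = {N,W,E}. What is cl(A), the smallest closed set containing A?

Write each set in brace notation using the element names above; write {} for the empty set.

cl via duality: int({NE,S}) = {NE,S}, so X∖{NE,S} = {N,W,E}

{N,W,E}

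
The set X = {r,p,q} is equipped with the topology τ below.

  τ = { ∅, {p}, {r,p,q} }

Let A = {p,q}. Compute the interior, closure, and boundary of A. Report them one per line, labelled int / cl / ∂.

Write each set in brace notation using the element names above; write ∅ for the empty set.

U open, U⊆A: ∅, {p}. int(A) = ⋃ = {p}
X∖A={r}, int(X∖A)=∅, hence cl(A)={r,p,q}
∂A: remove int from cl → {r,q}

int(A) = {p}
cl(A)  = {r,p,q}
∂A     = {r,q}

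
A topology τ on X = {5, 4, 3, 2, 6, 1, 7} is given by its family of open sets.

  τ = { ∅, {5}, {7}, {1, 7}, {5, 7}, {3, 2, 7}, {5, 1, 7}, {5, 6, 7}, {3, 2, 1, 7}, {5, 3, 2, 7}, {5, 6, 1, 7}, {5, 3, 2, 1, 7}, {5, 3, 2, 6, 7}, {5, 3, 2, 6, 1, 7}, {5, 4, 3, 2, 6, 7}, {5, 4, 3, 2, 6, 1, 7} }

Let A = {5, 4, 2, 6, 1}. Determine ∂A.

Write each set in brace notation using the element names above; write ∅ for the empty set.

U open, U⊆A: ∅, {5}. int(A) = ⋃ = {5}
X∖A={3, 7}, int(X∖A)={7}, hence cl(A)={5, 4, 3, 2, 6, 1}
∂A: remove int from cl → {4, 3, 2, 6, 1}

{4, 3, 2, 6, 1}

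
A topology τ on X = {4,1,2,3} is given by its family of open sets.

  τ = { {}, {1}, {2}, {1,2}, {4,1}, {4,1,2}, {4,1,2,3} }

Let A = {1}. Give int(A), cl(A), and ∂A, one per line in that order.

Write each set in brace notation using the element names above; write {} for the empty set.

open subsets of A: {}, {1}; so int(A) = {1}
closure: X∖int(X∖A) = X∖{2} = {4,1,3}
∂A = {4,1,3} minus {1} = {4,3}

int(A) = {1}
cl(A)  = {4,1,3}
∂A     = {4,3}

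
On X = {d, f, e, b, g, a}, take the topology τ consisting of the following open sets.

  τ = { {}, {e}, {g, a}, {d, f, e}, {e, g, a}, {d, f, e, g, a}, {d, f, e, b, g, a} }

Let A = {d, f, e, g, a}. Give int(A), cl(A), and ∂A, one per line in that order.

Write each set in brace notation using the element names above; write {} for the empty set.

int(A) = {d, f, e, g, a}
cl(A)  = {d, f, e, b, g, a}
∂A     = {b}

opens ⊆ A: {}, {e}, {g, a}, {e, g, a}, {d, f, e}, {d, f, e, g, a}; union → int = {d, f, e, g, a}
complement {b}; its interior {}; cl(A) = X∖{} = {d, f, e, b, g, a}
boundary = {d, f, e, b, g, a} ∖ {d, f, e, g, a} = {b}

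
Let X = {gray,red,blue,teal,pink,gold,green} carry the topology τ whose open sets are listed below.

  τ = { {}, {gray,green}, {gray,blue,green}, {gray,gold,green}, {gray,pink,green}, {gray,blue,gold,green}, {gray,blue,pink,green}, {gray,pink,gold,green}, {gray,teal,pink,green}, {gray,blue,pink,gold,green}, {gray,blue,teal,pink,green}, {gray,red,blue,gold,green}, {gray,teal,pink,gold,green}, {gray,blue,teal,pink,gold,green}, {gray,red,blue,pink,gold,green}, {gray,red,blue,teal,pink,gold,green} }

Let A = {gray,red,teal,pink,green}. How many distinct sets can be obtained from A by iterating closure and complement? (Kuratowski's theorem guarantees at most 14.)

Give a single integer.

6

X∖A={blue,gold}, int(X∖A)={}, hence cl(A)={gray,red,blue,teal,pink,gold,green}
Orbit (k=closure, c=complement):
  1. A     = {gray,red,teal,pink,green}
  2. kA    = {gray,red,blue,teal,pink,gold,green}
  3. cA    = {blue,gold}
  4. ckA   = {}
  5. kcA   = {red,blue,gold}
  6. ckcA  = {gray,teal,pink,green}
(closed under both — stop)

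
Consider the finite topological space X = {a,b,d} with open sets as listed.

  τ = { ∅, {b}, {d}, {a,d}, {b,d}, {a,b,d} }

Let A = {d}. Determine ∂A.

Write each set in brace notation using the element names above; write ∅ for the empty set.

U open, U⊆A: ∅, {d}. int(A) = ⋃ = {d}
X∖A={a,b}, int(X∖A)={b}, hence cl(A)={a,d}
∂A: remove int from cl → {a}

{a}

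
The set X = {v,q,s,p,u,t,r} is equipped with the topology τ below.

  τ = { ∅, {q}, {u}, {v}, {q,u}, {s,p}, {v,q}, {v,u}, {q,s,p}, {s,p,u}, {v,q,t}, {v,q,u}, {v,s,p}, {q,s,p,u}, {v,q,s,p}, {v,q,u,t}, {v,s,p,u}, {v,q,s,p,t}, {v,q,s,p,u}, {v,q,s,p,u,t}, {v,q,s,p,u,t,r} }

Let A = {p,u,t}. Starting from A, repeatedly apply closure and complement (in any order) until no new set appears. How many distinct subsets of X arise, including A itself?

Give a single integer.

cl via duality: int({v,q,s,r}) = {v,q}, so X∖{v,q} = {s,p,u,t,r}
Write k for closure, c for complement:
  1. A     = {p,u,t}
  2. kA    = {s,p,u,t,r}
  3. cA    = {v,q,s,r}
  4. ckA   = {v,q}
  5. kcA   = {v,q,s,p,t,r}
  6. kckA  = {v,q,t,r}
  7. ckcA  = {u}
  8. ckckA = {s,p,u}
  9. kckcA = {u,r}
  10. kckckA = {s,p,u,r}
  11. ckckcA = {v,q,s,p,t}
  12. ckckckA = {v,q,t}
applying k or c yields no new set

12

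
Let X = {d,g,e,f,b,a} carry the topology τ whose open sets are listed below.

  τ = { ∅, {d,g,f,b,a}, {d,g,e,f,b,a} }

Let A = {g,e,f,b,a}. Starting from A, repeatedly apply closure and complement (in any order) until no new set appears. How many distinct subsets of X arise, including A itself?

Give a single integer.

4

cl via duality: int({d}) = ∅, so X∖∅ = {d,g,e,f,b,a}
Write k for closure, c for complement:
  1. A     = {g,e,f,b,a}
  2. kA    = {d,g,e,f,b,a}
  3. cA    = {d}
  4. ckA   = ∅
applying k or c yields no new set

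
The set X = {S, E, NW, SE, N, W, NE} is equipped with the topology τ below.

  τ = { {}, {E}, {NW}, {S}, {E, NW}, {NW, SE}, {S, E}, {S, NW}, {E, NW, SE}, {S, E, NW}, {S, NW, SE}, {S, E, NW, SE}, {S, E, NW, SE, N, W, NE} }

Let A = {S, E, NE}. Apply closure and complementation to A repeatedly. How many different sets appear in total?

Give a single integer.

6

X∖A={NW, SE, N, W}, int(X∖A)={NW, SE}, hence cl(A)={S, E, N, W, NE}
Orbit (k=closure, c=complement):
  1. A     = {S, E, NE}
  2. kA    = {S, E, N, W, NE}
  3. cA    = {NW, SE, N, W}
  4. ckA   = {NW, SE}
  5. kcA   = {NW, SE, N, W, NE}
  6. ckcA  = {S, E}
(closed under both — stop)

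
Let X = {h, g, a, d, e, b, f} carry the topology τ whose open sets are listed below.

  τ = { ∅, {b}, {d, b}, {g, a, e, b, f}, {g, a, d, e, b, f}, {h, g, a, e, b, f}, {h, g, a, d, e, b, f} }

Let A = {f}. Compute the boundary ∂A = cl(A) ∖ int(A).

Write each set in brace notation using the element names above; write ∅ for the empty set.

{h, g, a, e, f}

U open, U⊆A: ∅. int(A) = ⋃ = ∅
X∖A={h, g, a, d, e, b}, int(X∖A)={d, b}, hence cl(A)={h, g, a, e, f}
∂A: remove int from cl → {h, g, a, e, f}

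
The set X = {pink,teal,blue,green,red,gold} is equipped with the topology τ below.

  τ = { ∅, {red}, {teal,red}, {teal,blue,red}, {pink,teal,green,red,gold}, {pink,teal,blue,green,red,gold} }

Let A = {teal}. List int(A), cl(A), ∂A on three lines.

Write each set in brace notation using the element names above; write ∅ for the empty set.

int(A) = ∅
cl(A)  = {pink,teal,blue,green,gold}
∂A     = {pink,teal,blue,green,gold}

open subsets of A: ∅; so int(A) = ∅
closure: X∖int(X∖A) = X∖{red} = {pink,teal,blue,green,gold}
∂A = {pink,teal,blue,green,gold} minus ∅ = {pink,teal,blue,green,gold}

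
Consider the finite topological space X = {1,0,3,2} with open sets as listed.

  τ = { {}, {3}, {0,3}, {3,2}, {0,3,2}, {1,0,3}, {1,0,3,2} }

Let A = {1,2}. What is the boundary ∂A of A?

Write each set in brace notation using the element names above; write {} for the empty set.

{1,2}

open subsets of A: {}; so int(A) = {}
closure: X∖int(X∖A) = X∖{0,3} = {1,2}
∂A = {1,2} minus {} = {1,2}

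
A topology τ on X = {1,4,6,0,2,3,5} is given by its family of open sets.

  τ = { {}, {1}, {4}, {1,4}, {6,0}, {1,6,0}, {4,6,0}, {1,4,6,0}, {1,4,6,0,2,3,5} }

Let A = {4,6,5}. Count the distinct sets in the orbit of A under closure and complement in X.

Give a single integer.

10

cl via duality: int({1,0,2,3}) = {1}, so X∖{1} = {4,6,0,2,3,5}
Write k for closure, c for complement:
  1. A     = {4,6,5}
  2. kA    = {4,6,0,2,3,5}
  3. cA    = {1,0,2,3}
  4. ckA   = {1}
  5. kcA   = {1,6,0,2,3,5}
  6. kckA  = {1,2,3,5}
  7. ckcA  = {4}
  8. ckckA = {4,6,0}
  9. kckcA = {4,2,3,5}
  10. ckckcA = {1,6,0}
applying k or c yields no new set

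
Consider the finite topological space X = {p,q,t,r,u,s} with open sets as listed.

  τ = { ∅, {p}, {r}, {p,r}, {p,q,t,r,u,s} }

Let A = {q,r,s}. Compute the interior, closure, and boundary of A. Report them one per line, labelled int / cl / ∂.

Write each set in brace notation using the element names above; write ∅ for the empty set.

U open, U⊆A: ∅, {r}. int(A) = ⋃ = {r}
X∖A={p,t,u}, int(X∖A)={p}, hence cl(A)={q,t,r,u,s}
∂A: remove int from cl → {q,t,u,s}

int(A) = {r}
cl(A)  = {q,t,r,u,s}
∂A     = {q,t,u,s}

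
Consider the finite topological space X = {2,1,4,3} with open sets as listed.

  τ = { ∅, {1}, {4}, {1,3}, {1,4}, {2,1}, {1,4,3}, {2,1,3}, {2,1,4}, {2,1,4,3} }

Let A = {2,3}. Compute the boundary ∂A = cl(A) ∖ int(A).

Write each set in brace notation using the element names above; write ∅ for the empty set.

interior: largest open inside A is ∅ (from ∅)
cl via duality: int({1,4}) = {1,4}, so X∖{1,4} = {2,3}
cl∖int = {2,3}

{2,3}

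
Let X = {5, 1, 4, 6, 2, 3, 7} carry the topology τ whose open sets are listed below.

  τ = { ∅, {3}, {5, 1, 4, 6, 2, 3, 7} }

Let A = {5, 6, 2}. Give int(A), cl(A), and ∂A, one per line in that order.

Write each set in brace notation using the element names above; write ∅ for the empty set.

int(A) = ∅
cl(A)  = {5, 1, 4, 6, 2, 7}
∂A     = {5, 1, 4, 6, 2, 7}

U open, U⊆A: ∅. int(A) = ⋃ = ∅
X∖A={1, 4, 3, 7}, int(X∖A)={3}, hence cl(A)={5, 1, 4, 6, 2, 7}
∂A: remove int from cl → {5, 1, 4, 6, 2, 7}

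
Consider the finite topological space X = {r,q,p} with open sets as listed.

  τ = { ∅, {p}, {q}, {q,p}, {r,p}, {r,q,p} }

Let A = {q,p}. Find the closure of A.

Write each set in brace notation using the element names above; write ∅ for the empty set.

{r,q,p}

complement {r}; its interior ∅; cl(A) = X∖∅ = {r,q,p}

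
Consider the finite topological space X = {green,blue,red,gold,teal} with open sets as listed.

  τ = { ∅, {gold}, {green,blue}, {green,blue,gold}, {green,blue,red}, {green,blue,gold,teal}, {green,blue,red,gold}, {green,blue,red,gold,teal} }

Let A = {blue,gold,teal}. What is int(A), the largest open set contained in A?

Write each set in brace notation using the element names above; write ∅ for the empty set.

opens ⊆ A: ∅, {gold}; union → int = {gold}

{gold}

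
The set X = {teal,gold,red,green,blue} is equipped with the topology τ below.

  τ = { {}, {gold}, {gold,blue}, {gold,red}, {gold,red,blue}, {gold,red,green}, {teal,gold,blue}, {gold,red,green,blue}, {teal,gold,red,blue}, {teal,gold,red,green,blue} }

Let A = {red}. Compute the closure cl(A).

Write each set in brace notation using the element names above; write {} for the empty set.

X∖A={teal,gold,green,blue}, int(X∖A)={teal,gold,blue}, hence cl(A)={red,green}

{red,green}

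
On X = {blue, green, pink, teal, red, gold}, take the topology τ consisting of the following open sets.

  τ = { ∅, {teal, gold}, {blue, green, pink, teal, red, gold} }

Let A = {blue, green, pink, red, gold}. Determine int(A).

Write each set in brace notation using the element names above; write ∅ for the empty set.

∅

interior: largest open inside A is ∅ (from ∅)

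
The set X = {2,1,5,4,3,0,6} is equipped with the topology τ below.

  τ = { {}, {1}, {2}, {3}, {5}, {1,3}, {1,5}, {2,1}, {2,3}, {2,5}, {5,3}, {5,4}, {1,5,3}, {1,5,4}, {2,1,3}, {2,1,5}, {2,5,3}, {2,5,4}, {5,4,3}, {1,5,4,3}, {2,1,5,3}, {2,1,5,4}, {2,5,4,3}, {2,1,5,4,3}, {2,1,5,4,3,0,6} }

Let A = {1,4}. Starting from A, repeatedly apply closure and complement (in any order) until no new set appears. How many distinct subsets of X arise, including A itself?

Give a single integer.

8

closure: X∖int(X∖A) = X∖{2,5,3} = {1,4,0,6}
Let k=closure and c=complement:
  1. A     = {1,4}
  2. kA    = {1,4,0,6}
  3. cA    = {2,5,3,0,6}
  4. ckA   = {2,5,3}
  5. kcA   = {2,5,4,3,0,6}
  6. ckcA  = {1}
  7. kckcA = {1,0,6}
  8. ckckcA = {2,5,4,3}
— saturated at 8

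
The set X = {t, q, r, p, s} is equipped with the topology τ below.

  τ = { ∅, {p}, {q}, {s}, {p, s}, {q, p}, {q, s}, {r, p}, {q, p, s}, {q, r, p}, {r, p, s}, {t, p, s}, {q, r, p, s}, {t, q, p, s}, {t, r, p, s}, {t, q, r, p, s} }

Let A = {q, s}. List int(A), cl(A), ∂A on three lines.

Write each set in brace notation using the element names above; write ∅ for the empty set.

open subsets of A: ∅, {q}, {s}, {q, s}; so int(A) = {q, s}
closure: X∖int(X∖A) = X∖{r, p} = {t, q, s}
∂A = {t, q, s} minus {q, s} = {t}

int(A) = {q, s}
cl(A)  = {t, q, s}
∂A     = {t}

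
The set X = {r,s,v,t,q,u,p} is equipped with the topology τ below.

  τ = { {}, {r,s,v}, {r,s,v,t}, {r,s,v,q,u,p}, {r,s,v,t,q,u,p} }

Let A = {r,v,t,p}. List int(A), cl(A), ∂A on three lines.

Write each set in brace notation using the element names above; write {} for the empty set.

interior: largest open inside A is {} (from {})
cl via duality: int({s,q,u}) = {}, so X∖{} = {r,s,v,t,q,u,p}
cl∖int = {r,s,v,t,q,u,p}

int(A) = {}
cl(A)  = {r,s,v,t,q,u,p}
∂A     = {r,s,v,t,q,u,p}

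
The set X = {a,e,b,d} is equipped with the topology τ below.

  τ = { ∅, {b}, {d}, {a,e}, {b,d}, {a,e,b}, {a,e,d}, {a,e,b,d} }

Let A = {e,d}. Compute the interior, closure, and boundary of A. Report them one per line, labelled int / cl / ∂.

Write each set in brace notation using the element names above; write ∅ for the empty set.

int(A) = {d}
cl(A)  = {a,e,d}
∂A     = {a,e}

open subsets of A: ∅, {d}; so int(A) = {d}
closure: X∖int(X∖A) = X∖{b} = {a,e,d}
∂A = {a,e,d} minus {d} = {a,e}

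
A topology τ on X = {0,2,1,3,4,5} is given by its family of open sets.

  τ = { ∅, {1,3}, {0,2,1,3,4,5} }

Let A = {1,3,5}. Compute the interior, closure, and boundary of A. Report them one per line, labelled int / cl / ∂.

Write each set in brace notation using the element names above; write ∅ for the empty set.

opens ⊆ A: ∅, {1,3}; union → int = {1,3}
complement {0,2,4}; its interior ∅; cl(A) = X∖∅ = {0,2,1,3,4,5}
boundary = {0,2,1,3,4,5} ∖ {1,3} = {0,2,4,5}

int(A) = {1,3}
cl(A)  = {0,2,1,3,4,5}
∂A     = {0,2,4,5}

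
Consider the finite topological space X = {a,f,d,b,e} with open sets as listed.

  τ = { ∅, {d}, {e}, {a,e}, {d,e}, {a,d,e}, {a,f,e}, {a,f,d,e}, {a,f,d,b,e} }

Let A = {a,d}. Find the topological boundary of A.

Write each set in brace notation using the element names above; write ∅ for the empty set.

{a,f,b}

interior: largest open inside A is {d} (from ∅, {d})
cl via duality: int({f,b,e}) = {e}, so X∖{e} = {a,f,d,b}
cl∖int = {a,f,b}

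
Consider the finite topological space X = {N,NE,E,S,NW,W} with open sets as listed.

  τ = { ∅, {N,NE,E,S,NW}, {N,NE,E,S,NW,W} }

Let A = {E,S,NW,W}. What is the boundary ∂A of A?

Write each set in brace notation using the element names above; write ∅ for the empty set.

interior: largest open inside A is ∅ (from ∅)
cl via duality: int({N,NE}) = ∅, so X∖∅ = {N,NE,E,S,NW,W}
cl∖int = {N,NE,E,S,NW,W}

{N,NE,E,S,NW,W}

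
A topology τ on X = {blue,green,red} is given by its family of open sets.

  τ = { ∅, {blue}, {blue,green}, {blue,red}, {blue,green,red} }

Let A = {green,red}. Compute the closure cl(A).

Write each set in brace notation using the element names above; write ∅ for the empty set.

cl via duality: int({blue}) = {blue}, so X∖{blue} = {green,red}

{green,red}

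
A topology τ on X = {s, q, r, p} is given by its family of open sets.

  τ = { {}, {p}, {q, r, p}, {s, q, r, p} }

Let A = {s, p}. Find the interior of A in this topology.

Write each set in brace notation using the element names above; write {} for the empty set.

{p}

open subsets of A: {}, {p}; so int(A) = {p}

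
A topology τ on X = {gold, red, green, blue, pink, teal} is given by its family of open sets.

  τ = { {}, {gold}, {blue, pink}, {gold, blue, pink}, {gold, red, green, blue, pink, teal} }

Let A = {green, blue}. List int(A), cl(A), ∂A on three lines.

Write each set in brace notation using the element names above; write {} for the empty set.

int(A) = {}
cl(A)  = {red, green, blue, pink, teal}
∂A     = {red, green, blue, pink, teal}

interior: largest open inside A is {} (from {})
cl via duality: int({gold, red, pink, teal}) = {gold}, so X∖{gold} = {red, green, blue, pink, teal}
cl∖int = {red, green, blue, pink, teal}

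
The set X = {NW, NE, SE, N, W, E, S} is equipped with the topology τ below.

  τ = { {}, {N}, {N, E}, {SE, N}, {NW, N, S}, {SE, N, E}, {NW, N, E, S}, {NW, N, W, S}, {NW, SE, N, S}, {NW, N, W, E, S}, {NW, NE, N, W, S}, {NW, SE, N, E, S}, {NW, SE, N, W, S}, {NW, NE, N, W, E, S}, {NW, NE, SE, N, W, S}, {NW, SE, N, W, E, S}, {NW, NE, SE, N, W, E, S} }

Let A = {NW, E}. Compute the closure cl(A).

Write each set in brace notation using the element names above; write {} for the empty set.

{NW, NE, W, E, S}

X∖A={NE, SE, N, W, S}, int(X∖A)={SE, N}, hence cl(A)={NW, NE, W, E, S}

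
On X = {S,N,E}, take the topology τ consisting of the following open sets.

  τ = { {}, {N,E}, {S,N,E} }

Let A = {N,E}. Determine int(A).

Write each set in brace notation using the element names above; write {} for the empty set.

{N,E}

opens ⊆ A: {}, {N,E}; union → int = {N,E}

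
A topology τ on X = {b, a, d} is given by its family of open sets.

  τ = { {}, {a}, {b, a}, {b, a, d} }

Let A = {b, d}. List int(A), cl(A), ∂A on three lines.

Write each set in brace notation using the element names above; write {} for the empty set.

int(A) = {}
cl(A)  = {b, d}
∂A     = {b, d}

U open, U⊆A: {}. int(A) = ⋃ = {}
X∖A={a}, int(X∖A)={a}, hence cl(A)={b, d}
∂A: remove int from cl → {b, d}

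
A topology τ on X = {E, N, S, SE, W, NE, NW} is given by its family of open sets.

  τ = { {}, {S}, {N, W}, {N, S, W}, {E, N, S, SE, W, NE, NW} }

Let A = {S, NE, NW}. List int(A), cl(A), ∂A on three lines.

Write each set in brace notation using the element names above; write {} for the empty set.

U open, U⊆A: {}, {S}. int(A) = ⋃ = {S}
X∖A={E, N, SE, W}, int(X∖A)={N, W}, hence cl(A)={E, S, SE, NE, NW}
∂A: remove int from cl → {E, SE, NE, NW}

int(A) = {S}
cl(A)  = {E, S, SE, NE, NW}
∂A     = {E, SE, NE, NW}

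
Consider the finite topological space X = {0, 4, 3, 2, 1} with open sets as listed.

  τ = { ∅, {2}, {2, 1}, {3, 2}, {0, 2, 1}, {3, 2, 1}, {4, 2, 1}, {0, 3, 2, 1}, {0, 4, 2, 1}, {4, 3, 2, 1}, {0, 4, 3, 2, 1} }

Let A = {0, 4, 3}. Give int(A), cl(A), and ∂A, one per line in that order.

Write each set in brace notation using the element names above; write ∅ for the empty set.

int(A) = ∅
cl(A)  = {0, 4, 3}
∂A     = {0, 4, 3}

opens ⊆ A: ∅; union → int = ∅
complement {2, 1}; its interior {2, 1}; cl(A) = X∖{2, 1} = {0, 4, 3}
boundary = {0, 4, 3} ∖ ∅ = {0, 4, 3}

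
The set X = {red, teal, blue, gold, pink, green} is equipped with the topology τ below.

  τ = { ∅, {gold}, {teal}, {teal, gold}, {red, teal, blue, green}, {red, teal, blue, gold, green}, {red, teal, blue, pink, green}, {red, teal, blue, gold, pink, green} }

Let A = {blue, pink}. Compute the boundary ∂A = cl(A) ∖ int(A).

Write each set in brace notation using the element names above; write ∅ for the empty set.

open subsets of A: ∅; so int(A) = ∅
closure: X∖int(X∖A) = X∖{teal, gold} = {red, blue, pink, green}
∂A = {red, blue, pink, green} minus ∅ = {red, blue, pink, green}

{red, blue, pink, green}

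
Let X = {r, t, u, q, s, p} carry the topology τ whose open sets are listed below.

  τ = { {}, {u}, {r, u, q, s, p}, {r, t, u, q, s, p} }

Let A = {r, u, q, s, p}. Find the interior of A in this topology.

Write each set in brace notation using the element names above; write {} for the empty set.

U open, U⊆A: {}, {u}, {r, u, q, s, p}. int(A) = ⋃ = {r, u, q, s, p}

{r, u, q, s, p}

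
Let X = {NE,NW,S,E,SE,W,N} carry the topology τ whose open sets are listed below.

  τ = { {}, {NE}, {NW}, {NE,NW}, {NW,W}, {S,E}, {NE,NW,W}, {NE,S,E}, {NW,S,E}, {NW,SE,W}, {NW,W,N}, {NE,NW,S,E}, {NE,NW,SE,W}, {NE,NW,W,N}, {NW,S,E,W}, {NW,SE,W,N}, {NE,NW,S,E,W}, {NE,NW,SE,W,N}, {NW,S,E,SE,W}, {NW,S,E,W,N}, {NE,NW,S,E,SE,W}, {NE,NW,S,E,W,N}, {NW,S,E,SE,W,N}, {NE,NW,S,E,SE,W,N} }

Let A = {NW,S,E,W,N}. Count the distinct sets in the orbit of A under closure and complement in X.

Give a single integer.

4

cl via duality: int({NE,SE}) = {NE}, so X∖{NE} = {NW,S,E,SE,W,N}
Write k for closure, c for complement:
  1. A     = {NW,S,E,W,N}
  2. kA    = {NW,S,E,SE,W,N}
  3. cA    = {NE,SE}
  4. ckA   = {NE}
applying k or c yields no new set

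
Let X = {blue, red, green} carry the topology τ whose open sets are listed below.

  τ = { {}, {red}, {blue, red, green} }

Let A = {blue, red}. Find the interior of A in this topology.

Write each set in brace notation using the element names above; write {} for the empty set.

U open, U⊆A: {}, {red}. int(A) = ⋃ = {red}

{red}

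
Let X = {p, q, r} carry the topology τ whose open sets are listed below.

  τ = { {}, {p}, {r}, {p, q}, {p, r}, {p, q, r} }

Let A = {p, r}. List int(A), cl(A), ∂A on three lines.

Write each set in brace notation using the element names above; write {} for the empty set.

interior: largest open inside A is {p, r} (from {}, {r}, {p}, {p, r})
cl via duality: int({q}) = {}, so X∖{} = {p, q, r}
cl∖int = {q}

int(A) = {p, r}
cl(A)  = {p, q, r}
∂A     = {q}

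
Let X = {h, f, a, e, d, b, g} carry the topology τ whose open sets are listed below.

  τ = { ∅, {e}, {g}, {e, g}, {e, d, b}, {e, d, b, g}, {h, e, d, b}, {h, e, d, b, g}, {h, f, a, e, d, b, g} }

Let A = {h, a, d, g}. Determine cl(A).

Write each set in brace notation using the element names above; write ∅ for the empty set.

cl via duality: int({f, e, b}) = {e}, so X∖{e} = {h, f, a, d, b, g}

{h, f, a, d, b, g}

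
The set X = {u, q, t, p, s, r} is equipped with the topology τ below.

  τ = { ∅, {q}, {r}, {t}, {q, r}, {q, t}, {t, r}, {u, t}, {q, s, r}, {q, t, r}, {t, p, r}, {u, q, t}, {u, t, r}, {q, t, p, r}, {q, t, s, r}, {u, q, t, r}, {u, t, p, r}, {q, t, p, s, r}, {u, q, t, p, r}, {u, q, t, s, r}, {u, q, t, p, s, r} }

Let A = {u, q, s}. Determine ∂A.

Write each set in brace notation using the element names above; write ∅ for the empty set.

opens ⊆ A: ∅, {q}; union → int = {q}
complement {t, p, r}; its interior {t, p, r}; cl(A) = X∖{t, p, r} = {u, q, s}
boundary = {u, q, s} ∖ {q} = {u, s}

{u, s}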